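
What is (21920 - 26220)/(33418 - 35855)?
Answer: 4300/2437 ≈ 1.7645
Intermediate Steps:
(21920 - 26220)/(33418 - 35855) = -4300/(-2437) = -4300*(-1/2437) = 4300/2437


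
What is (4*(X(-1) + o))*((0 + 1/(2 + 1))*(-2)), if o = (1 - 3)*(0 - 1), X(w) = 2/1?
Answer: -32/3 ≈ -10.667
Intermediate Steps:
X(w) = 2 (X(w) = 2*1 = 2)
o = 2 (o = -2*(-1) = 2)
(4*(X(-1) + o))*((0 + 1/(2 + 1))*(-2)) = (4*(2 + 2))*((0 + 1/(2 + 1))*(-2)) = (4*4)*((0 + 1/3)*(-2)) = 16*((0 + ⅓)*(-2)) = 16*((⅓)*(-2)) = 16*(-⅔) = -32/3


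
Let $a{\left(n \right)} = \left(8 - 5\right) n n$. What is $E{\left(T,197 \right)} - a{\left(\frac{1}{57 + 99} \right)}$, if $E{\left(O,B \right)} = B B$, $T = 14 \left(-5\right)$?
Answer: $\frac{314818607}{8112} \approx 38809.0$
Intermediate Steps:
$T = -70$
$E{\left(O,B \right)} = B^{2}$
$a{\left(n \right)} = 3 n^{2}$
$E{\left(T,197 \right)} - a{\left(\frac{1}{57 + 99} \right)} = 197^{2} - 3 \left(\frac{1}{57 + 99}\right)^{2} = 38809 - 3 \left(\frac{1}{156}\right)^{2} = 38809 - \frac{3}{24336} = 38809 - 3 \cdot \frac{1}{24336} = 38809 - \frac{1}{8112} = \frac{314818607}{8112}$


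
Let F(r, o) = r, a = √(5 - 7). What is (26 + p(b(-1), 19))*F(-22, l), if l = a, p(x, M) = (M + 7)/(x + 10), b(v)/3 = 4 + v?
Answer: -11440/19 ≈ -602.11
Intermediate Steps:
b(v) = 12 + 3*v (b(v) = 3*(4 + v) = 12 + 3*v)
p(x, M) = (7 + M)/(10 + x)
a = I*√2 (a = √(-2) = I*√2 ≈ 1.4142*I)
l = I*√2 ≈ 1.4142*I
(26 + p(b(-1), 19))*F(-22, l) = (26 + (7 + 19)/(10 + (12 + 3*(-1))))*(-22) = (26 + 26/(10 + (12 - 3)))*(-22) = (26 + 26/(10 + 9))*(-22) = (26 + 26/19)*(-22) = (520/19)*(-22) = -11440/19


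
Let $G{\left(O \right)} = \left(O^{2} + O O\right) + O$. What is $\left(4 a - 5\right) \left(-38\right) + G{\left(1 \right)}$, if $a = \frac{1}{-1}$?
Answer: $345$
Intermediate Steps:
$a = -1$
$G{\left(O \right)} = O + 2 O^{2}$ ($G{\left(O \right)} = \left(O^{2} + O^{2}\right) + O = 2 O^{2} + O = O + 2 O^{2}$)
$\left(4 a - 5\right) \left(-38\right) + G{\left(1 \right)} = \left(4 \left(-1\right) - 5\right) \left(-38\right) + 1 \left(1 + 2 \cdot 1\right) = \left(-4 - 5\right) \left(-38\right) + 1 \left(1 + 2\right) = \left(-9\right) \left(-38\right) + 1 \cdot 3 = 342 + 3 = 345$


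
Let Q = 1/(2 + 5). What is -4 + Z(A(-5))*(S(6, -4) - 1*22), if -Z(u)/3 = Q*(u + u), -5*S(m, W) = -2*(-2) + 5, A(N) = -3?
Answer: -326/5 ≈ -65.200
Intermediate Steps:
S(m, W) = -9/5 (S(m, W) = -(-2*(-2) + 5)/5 = -(4 + 5)/5 = -⅕*9 = -9/5)
Q = ⅐ (Q = 1/7 = ⅐ ≈ 0.14286)
Z(u) = -6*u/7 (Z(u) = -3*(u + u)/7 = -3*2*u/7 = -6*u/7)
-4 + Z(A(-5))*(S(6, -4) - 1*22) = -4 + (-6/7*(-3))*(-9/5 - 1*22) = -4 + 18*(-9/5 - 22)/7 = -4 + (18/7)*(-119/5) = -4 - 306/5 = -326/5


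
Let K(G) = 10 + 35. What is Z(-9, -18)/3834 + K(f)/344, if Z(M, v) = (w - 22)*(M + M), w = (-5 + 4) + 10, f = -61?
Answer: 14057/73272 ≈ 0.19185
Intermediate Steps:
K(G) = 45
w = 9 (w = -1 + 10 = 9)
Z(M, v) = -26*M (Z(M, v) = (9 - 22)*(M + M) = -26*M)
Z(-9, -18)/3834 + K(f)/344 = -26*(-9)/3834 + 45/344 = 234*(1/3834) + 45*(1/344) = 13/213 + 45/344 = 14057/73272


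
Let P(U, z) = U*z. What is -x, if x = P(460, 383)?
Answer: -176180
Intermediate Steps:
x = 176180 (x = 460*383 = 176180)
-x = -1*176180 = -176180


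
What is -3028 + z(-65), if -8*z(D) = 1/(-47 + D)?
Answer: -2713087/896 ≈ -3028.0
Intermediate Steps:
z(D) = -1/(8*(-47 + D))
-3028 + z(-65) = -3028 - 1/(-376 + 8*(-65)) = -3028 - 1/(-376 - 520) = -3028 - 1/(-896) = -3028 - 1*(-1/896) = -3028 + 1/896 = -2713087/896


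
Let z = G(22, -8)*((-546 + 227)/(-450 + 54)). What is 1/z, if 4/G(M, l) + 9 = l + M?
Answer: 45/29 ≈ 1.5517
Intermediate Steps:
G(M, l) = 4/(-9 + M + l) (G(M, l) = 4/(-9 + (l + M)) = 4/(-9 + (M + l)) = 4/(-9 + M + l))
z = 29/45 (z = (4/(-9 + 22 - 8))*((-546 + 227)/(-450 + 54)) = (4/5)*(-319/(-396)) = (4*(1/5))*(-319*(-1/396)) = (4/5)*(29/36) = 29/45 ≈ 0.64444)
1/z = 1/(29/45) = 45/29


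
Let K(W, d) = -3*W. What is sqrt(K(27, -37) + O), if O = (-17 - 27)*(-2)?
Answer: sqrt(7) ≈ 2.6458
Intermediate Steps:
O = 88 (O = -44*(-2) = 88)
sqrt(K(27, -37) + O) = sqrt(-3*27 + 88) = sqrt(-81 + 88) = sqrt(7)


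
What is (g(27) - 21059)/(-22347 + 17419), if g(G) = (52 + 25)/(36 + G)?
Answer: 11845/2772 ≈ 4.2731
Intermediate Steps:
g(G) = 77/(36 + G)
(g(27) - 21059)/(-22347 + 17419) = (77/(36 + 27) - 21059)/(-22347 + 17419) = (77/63 - 21059)/(-4928) = (77*(1/63) - 21059)*(-1/4928) = (11/9 - 21059)*(-1/4928) = -189520/9*(-1/4928) = 11845/2772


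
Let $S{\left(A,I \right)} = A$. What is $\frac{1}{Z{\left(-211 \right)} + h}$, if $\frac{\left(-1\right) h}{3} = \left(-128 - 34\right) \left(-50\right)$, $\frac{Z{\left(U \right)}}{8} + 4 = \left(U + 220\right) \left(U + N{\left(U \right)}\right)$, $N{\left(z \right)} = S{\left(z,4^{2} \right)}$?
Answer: $- \frac{1}{54716} \approx -1.8276 \cdot 10^{-5}$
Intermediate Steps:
$N{\left(z \right)} = z$
$Z{\left(U \right)} = -32 + 16 U \left(220 + U\right)$ ($Z{\left(U \right)} = -32 + 8 \left(U + 220\right) \left(U + U\right) = -32 + 8 \left(220 + U\right) 2 U = -32 + 8 \cdot 2 U \left(220 + U\right) = -32 + 16 U \left(220 + U\right)$)
$h = -24300$ ($h = - 3 \left(-128 - 34\right) \left(-50\right) = - 3 \left(\left(-162\right) \left(-50\right)\right) = \left(-3\right) 8100 = -24300$)
$\frac{1}{Z{\left(-211 \right)} + h} = \frac{1}{\left(-32 + 16 \left(-211\right)^{2} + 3520 \left(-211\right)\right) - 24300} = \frac{1}{\left(-32 + 16 \cdot 44521 - 742720\right) - 24300} = \frac{1}{\left(-32 + 712336 - 742720\right) - 24300} = \frac{1}{-30416 - 24300} = \frac{1}{-54716} = - \frac{1}{54716}$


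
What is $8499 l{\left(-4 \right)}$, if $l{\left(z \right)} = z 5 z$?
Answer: $679920$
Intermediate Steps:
$l{\left(z \right)} = 5 z^{2}$ ($l{\left(z \right)} = 5 z z = 5 z^{2}$)
$8499 l{\left(-4 \right)} = 8499 \cdot 5 \left(-4\right)^{2} = 8499 \cdot 5 \cdot 16 = 8499 \cdot 80 = 679920$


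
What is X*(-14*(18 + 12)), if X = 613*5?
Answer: -1287300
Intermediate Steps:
X = 3065
X*(-14*(18 + 12)) = 3065*(-14*(18 + 12)) = 3065*(-14*30) = 3065*(-420) = -1287300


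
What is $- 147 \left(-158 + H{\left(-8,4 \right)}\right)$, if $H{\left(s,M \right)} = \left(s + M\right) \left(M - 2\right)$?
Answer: $24402$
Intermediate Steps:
$H{\left(s,M \right)} = \left(-2 + M\right) \left(M + s\right)$ ($H{\left(s,M \right)} = \left(M + s\right) \left(-2 + M\right) = \left(-2 + M\right) \left(M + s\right)$)
$- 147 \left(-158 + H{\left(-8,4 \right)}\right) = - 147 \left(-158 + \left(4^{2} - 8 - -16 + 4 \left(-8\right)\right)\right) = - 147 \left(-158 + \left(16 - 8 + 16 - 32\right)\right) = - 147 \left(-158 - 8\right) = \left(-147\right) \left(-166\right) = 24402$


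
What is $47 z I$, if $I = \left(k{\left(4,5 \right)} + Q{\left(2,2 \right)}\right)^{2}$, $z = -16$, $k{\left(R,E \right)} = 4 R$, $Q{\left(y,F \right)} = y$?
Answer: $-243648$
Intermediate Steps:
$I = 324$ ($I = \left(4 \cdot 4 + 2\right)^{2} = \left(16 + 2\right)^{2} = 18^{2} = 324$)
$47 z I = 47 \left(-16\right) 324 = \left(-752\right) 324 = -243648$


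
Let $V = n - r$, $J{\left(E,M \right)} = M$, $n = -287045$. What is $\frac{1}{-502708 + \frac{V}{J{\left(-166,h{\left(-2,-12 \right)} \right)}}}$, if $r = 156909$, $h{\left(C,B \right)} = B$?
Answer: $- \frac{6}{2794271} \approx -2.1473 \cdot 10^{-6}$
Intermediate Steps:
$V = -443954$ ($V = -287045 - 156909 = -443954$)
$\frac{1}{-502708 + \frac{V}{J{\left(-166,h{\left(-2,-12 \right)} \right)}}} = \frac{1}{-502708 - \frac{443954}{-12}} = \frac{1}{-502708 - - \frac{221977}{6}} = \frac{1}{-502708 + \frac{221977}{6}} = \frac{1}{- \frac{2794271}{6}} = - \frac{6}{2794271}$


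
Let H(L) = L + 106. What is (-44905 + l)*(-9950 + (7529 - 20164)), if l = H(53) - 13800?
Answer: 1322261410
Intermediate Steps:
H(L) = 106 + L
l = -13641 (l = (106 + 53) - 13800 = 159 - 13800 = -13641)
(-44905 + l)*(-9950 + (7529 - 20164)) = (-44905 - 13641)*(-9950 + (7529 - 20164)) = -58546*(-9950 - 12635) = -58546*(-22585) = 1322261410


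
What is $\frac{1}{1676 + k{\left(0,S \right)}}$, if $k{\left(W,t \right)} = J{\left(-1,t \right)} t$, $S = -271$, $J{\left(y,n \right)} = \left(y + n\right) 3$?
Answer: $\frac{1}{222812} \approx 4.4881 \cdot 10^{-6}$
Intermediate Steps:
$J{\left(y,n \right)} = 3 n + 3 y$ ($J{\left(y,n \right)} = \left(n + y\right) 3 = 3 n + 3 y$)
$k{\left(W,t \right)} = t \left(-3 + 3 t\right)$ ($k{\left(W,t \right)} = \left(3 t + 3 \left(-1\right)\right) t = \left(3 t - 3\right) t = \left(-3 + 3 t\right) t = t \left(-3 + 3 t\right)$)
$\frac{1}{1676 + k{\left(0,S \right)}} = \frac{1}{1676 + 3 \left(-271\right) \left(-1 - 271\right)} = \frac{1}{1676 + 3 \left(-271\right) \left(-272\right)} = \frac{1}{1676 + 221136} = \frac{1}{222812}$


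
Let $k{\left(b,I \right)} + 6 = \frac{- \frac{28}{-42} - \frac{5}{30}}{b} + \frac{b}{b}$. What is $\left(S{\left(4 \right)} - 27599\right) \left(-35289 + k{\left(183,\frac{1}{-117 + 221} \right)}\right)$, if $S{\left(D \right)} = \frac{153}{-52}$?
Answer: $\frac{18540648503503}{19032} \approx 9.7418 \cdot 10^{8}$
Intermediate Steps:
$S{\left(D \right)} = - \frac{153}{52}$ ($S{\left(D \right)} = 153 \left(- \frac{1}{52}\right) = - \frac{153}{52}$)
$k{\left(b,I \right)} = -5 + \frac{1}{2 b}$ ($k{\left(b,I \right)} = -6 + \left(\frac{- \frac{28}{-42} - \frac{5}{30}}{b} + \frac{b}{b}\right) = -6 + \left(\frac{\left(-28\right) \left(- \frac{1}{42}\right) - \frac{1}{6}}{b} + 1\right) = -6 + \left(\frac{\frac{2}{3} - \frac{1}{6}}{b} + 1\right) = -6 + \left(\frac{1}{2 b} + 1\right) = -6 + \left(1 + \frac{1}{2 b}\right) = -5 + \frac{1}{2 b}$)
$\left(S{\left(4 \right)} - 27599\right) \left(-35289 + k{\left(183,\frac{1}{-117 + 221} \right)}\right) = \left(- \frac{153}{52} - 27599\right) \left(-35289 - \left(5 - \frac{1}{2 \cdot 183}\right)\right) = - \frac{1435301 \left(-35289 + \left(-5 + \frac{1}{2} \cdot \frac{1}{183}\right)\right)}{52} = - \frac{1435301 \left(-35289 + \left(-5 + \frac{1}{366}\right)\right)}{52} = - \frac{1435301 \left(-35289 - \frac{1829}{366}\right)}{52} = \left(- \frac{1435301}{52}\right) \left(- \frac{12917603}{366}\right) = \frac{18540648503503}{19032}$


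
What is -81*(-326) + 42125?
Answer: 68531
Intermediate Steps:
-81*(-326) + 42125 = 26406 + 42125 = 68531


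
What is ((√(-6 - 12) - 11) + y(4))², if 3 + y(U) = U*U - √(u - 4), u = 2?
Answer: -4 + 8*I*√2 ≈ -4.0 + 11.314*I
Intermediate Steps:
y(U) = -3 + U² - I*√2 (y(U) = -3 + (U*U - √(2 - 4)) = -3 + (U² - √(-2)) = -3 + (U² - I*√2) = -3 + U² - I*√2)
((√(-6 - 12) - 11) + y(4))² = ((√(-6 - 12) - 11) + (-3 + 4² - I*√2))² = ((√(-18) - 11) + (-3 + 16 - I*√2))² = ((3*I*√2 - 11) + (13 - I*√2))² = ((-11 + 3*I*√2) + (13 - I*√2))² = (2 + 2*I*√2)²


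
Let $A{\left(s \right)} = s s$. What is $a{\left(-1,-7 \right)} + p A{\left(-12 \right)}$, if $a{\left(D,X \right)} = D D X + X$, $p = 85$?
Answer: $12226$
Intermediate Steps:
$A{\left(s \right)} = s^{2}$
$a{\left(D,X \right)} = X + X D^{2}$ ($a{\left(D,X \right)} = D^{2} X + X = X D^{2} + X = X + X D^{2}$)
$a{\left(-1,-7 \right)} + p A{\left(-12 \right)} = - 7 \left(1 + \left(-1\right)^{2}\right) + 85 \left(-12\right)^{2} = - 7 \left(1 + 1\right) + 85 \cdot 144 = \left(-7\right) 2 + 12240 = -14 + 12240 = 12226$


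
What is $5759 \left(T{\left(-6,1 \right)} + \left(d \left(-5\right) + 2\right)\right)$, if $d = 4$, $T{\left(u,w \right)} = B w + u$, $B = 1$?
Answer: $-132457$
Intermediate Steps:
$T{\left(u,w \right)} = u + w$ ($T{\left(u,w \right)} = 1 w + u = w + u = u + w$)
$5759 \left(T{\left(-6,1 \right)} + \left(d \left(-5\right) + 2\right)\right) = 5759 \left(\left(-6 + 1\right) + \left(4 \left(-5\right) + 2\right)\right) = 5759 \left(-5 + \left(-20 + 2\right)\right) = 5759 \left(-5 - 18\right) = 5759 \left(-23\right) = -132457$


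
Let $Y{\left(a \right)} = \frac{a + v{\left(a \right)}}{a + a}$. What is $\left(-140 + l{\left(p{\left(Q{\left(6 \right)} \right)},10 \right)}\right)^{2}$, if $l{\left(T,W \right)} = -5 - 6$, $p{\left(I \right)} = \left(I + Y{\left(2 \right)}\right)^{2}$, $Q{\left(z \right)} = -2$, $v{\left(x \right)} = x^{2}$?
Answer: $22801$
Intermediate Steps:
$Y{\left(a \right)} = \frac{a + a^{2}}{2 a}$ ($Y{\left(a \right)} = \frac{a + a^{2}}{a + a} = \frac{a + a^{2}}{2 a}$)
$p{\left(I \right)} = \left(\frac{3}{2} + I\right)^{2}$ ($p{\left(I \right)} = \left(I + \left(\frac{1}{2} + \frac{1}{2} \cdot 2\right)\right)^{2} = \left(I + \left(\frac{1}{2} + 1\right)\right)^{2} = \left(I + \frac{3}{2}\right)^{2} = \left(\frac{3}{2} + I\right)^{2}$)
$l{\left(T,W \right)} = -11$ ($l{\left(T,W \right)} = -5 - 6 = -11$)
$\left(-140 + l{\left(p{\left(Q{\left(6 \right)} \right)},10 \right)}\right)^{2} = \left(-140 - 11\right)^{2} = \left(-151\right)^{2} = 22801$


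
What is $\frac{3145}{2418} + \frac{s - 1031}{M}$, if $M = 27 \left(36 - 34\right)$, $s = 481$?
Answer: $- \frac{193345}{21762} \approx -8.8845$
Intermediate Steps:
$M = 54$ ($M = 27 \cdot 2 = 54$)
$\frac{3145}{2418} + \frac{s - 1031}{M} = \frac{3145}{2418} + \frac{481 - 1031}{54} = 3145 \cdot \frac{1}{2418} - \frac{275}{27} = \frac{3145}{2418} - \frac{275}{27} = - \frac{193345}{21762}$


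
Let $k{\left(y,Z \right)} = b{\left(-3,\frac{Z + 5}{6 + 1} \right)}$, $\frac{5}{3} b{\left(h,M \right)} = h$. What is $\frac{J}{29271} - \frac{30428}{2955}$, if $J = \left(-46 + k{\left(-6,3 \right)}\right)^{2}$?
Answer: $- \frac{1473177143}{144159675} \approx -10.219$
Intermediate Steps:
$b{\left(h,M \right)} = \frac{3 h}{5}$
$k{\left(y,Z \right)} = - \frac{9}{5}$ ($k{\left(y,Z \right)} = \frac{3}{5} \left(-3\right) = - \frac{9}{5}$)
$J = \frac{57121}{25}$ ($J = \left(-46 - \frac{9}{5}\right)^{2} = \left(- \frac{239}{5}\right)^{2} = \frac{57121}{25} \approx 2284.8$)
$\frac{J}{29271} - \frac{30428}{2955} = \frac{57121}{25 \cdot 29271} - \frac{30428}{2955} = \frac{57121}{25} \cdot \frac{1}{29271} - \frac{30428}{2955} = \frac{57121}{731775} - \frac{30428}{2955} = - \frac{1473177143}{144159675}$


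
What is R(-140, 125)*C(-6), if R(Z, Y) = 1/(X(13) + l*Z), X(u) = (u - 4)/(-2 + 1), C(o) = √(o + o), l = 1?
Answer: -2*I*√3/149 ≈ -0.023249*I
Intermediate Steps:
C(o) = √2*√o (C(o) = √(2*o) = √2*√o)
X(u) = 4 - u (X(u) = (-4 + u)/(-1) = (-4 + u)*(-1) = 4 - u)
R(Z, Y) = 1/(-9 + Z) (R(Z, Y) = 1/((4 - 1*13) + 1*Z) = 1/((4 - 13) + Z) = 1/(-9 + Z))
R(-140, 125)*C(-6) = (√2*√(-6))/(-9 - 140) = (√2*(I*√6))/(-149) = -2*I*√3/149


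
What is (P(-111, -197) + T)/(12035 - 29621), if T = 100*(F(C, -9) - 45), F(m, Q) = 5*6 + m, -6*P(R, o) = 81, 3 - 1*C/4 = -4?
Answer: -2573/35172 ≈ -0.073155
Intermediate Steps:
C = 28 (C = 12 - 4*(-4) = 12 + 16 = 28)
P(R, o) = -27/2 (P(R, o) = -⅙*81 = -27/2)
F(m, Q) = 30 + m
T = 1300 (T = 100*((30 + 28) - 45) = 100*(58 - 45) = 100*13 = 1300)
(P(-111, -197) + T)/(12035 - 29621) = (-27/2 + 1300)/(12035 - 29621) = (2573/2)/(-17586) = (2573/2)*(-1/17586) = -2573/35172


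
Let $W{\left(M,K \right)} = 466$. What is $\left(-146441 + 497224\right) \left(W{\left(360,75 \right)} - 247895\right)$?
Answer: $-86793886907$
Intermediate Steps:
$\left(-146441 + 497224\right) \left(W{\left(360,75 \right)} - 247895\right) = \left(-146441 + 497224\right) \left(466 - 247895\right) = 350783 \left(-247429\right) = -86793886907$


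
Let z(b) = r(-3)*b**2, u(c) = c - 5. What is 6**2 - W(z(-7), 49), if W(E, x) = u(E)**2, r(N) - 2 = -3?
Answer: -2880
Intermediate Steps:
r(N) = -1 (r(N) = 2 - 3 = -1)
u(c) = -5 + c
z(b) = -b**2
W(E, x) = (-5 + E)**2
6**2 - W(z(-7), 49) = 6**2 - (-5 - 1*(-7)**2)**2 = 36 - (-5 - 1*49)**2 = 36 - (-5 - 49)**2 = 36 - 1*(-54)**2 = 36 - 1*2916 = 36 - 2916 = -2880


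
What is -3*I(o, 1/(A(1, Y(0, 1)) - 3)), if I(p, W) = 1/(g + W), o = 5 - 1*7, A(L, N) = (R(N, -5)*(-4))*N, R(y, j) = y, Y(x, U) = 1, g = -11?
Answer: 7/26 ≈ 0.26923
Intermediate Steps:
A(L, N) = -4*N² (A(L, N) = (N*(-4))*N = (-4*N)*N = -4*N²)
o = -2 (o = 5 - 7 = -2)
I(p, W) = 1/(-11 + W)
-3*I(o, 1/(A(1, Y(0, 1)) - 3)) = -3/(-11 + 1/(-4*1² - 3)) = -3/(-11 + 1/(-4*1 - 3)) = -3/(-11 + 1/(-4 - 3)) = -3/(-11 + 1/(-7)) = -3/(-11 - ⅐) = -3/(-78/7) = -3*(-7/78) = 7/26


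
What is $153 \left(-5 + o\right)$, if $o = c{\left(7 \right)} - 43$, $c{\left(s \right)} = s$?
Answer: $-6273$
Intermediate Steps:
$o = -36$ ($o = 7 - 43 = -36$)
$153 \left(-5 + o\right) = 153 \left(-5 - 36\right) = 153 \left(-41\right) = -6273$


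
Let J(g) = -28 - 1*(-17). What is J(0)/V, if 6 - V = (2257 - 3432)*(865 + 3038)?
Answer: -11/4586031 ≈ -2.3986e-6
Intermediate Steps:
J(g) = -11 (J(g) = -28 + 17 = -11)
V = 4586031 (V = 6 - (2257 - 3432)*(865 + 3038) = 6 - (-1175)*3903 = 6 - 1*(-4586025) = 6 + 4586025 = 4586031)
J(0)/V = -11/4586031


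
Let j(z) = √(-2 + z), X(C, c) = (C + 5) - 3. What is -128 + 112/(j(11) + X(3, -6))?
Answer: -114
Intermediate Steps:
X(C, c) = 2 + C (X(C, c) = (5 + C) - 3 = 2 + C)
-128 + 112/(j(11) + X(3, -6)) = -128 + 112/(√(-2 + 11) + (2 + 3)) = -128 + 112/(√9 + 5) = -128 + 112/(3 + 5) = -128 + 112/8 = -128 + 112*(⅛) = -128 + 14 = -114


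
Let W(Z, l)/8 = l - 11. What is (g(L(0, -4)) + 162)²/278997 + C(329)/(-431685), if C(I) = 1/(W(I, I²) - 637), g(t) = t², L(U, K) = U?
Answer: 3267335633824141/34734676110957945 ≈ 0.094066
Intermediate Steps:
W(Z, l) = -88 + 8*l (W(Z, l) = 8*(l - 11) = 8*(-11 + l) = -88 + 8*l)
C(I) = 1/(-725 + 8*I²) (C(I) = 1/((-88 + 8*I²) - 637) = 1/(-725 + 8*I²))
(g(L(0, -4)) + 162)²/278997 + C(329)/(-431685) = (0² + 162)²/278997 + 1/(-725 + 8*329²*(-431685)) = (0 + 162)²*(1/278997) - 1/431685/(-725 + 8*108241) = 162²*(1/278997) - 1/431685/(-725 + 865928) = 26244*(1/278997) - 1/431685/865203 = 8748/92999 + (1/865203)*(-1/431685) = 8748/92999 - 1/373495157055 = 3267335633824141/34734676110957945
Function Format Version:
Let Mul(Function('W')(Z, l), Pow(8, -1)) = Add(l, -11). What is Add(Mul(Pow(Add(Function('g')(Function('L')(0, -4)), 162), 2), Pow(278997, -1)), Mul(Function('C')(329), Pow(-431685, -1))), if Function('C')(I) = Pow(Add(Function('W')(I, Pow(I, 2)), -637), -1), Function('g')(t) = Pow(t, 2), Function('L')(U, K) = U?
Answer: Rational(3267335633824141, 34734676110957945) ≈ 0.094066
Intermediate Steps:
Function('W')(Z, l) = Add(-88, Mul(8, l)) (Function('W')(Z, l) = Mul(8, Add(l, -11)) = Mul(8, Add(-11, l)) = Add(-88, Mul(8, l)))
Function('C')(I) = Pow(Add(-725, Mul(8, Pow(I, 2))), -1) (Function('C')(I) = Pow(Add(Add(-88, Mul(8, Pow(I, 2))), -637), -1) = Pow(Add(-725, Mul(8, Pow(I, 2))), -1))
Add(Mul(Pow(Add(Function('g')(Function('L')(0, -4)), 162), 2), Pow(278997, -1)), Mul(Function('C')(329), Pow(-431685, -1))) = Add(Mul(Pow(Add(Pow(0, 2), 162), 2), Pow(278997, -1)), Mul(Pow(Add(-725, Mul(8, Pow(329, 2))), -1), Pow(-431685, -1))) = Add(Mul(Pow(Add(0, 162), 2), Rational(1, 278997)), Mul(Pow(Add(-725, Mul(8, 108241)), -1), Rational(-1, 431685))) = Add(Mul(Pow(162, 2), Rational(1, 278997)), Mul(Pow(Add(-725, 865928), -1), Rational(-1, 431685))) = Add(Mul(26244, Rational(1, 278997)), Mul(Pow(865203, -1), Rational(-1, 431685))) = Add(Rational(8748, 92999), Mul(Rational(1, 865203), Rational(-1, 431685))) = Add(Rational(8748, 92999), Rational(-1, 373495157055)) = Rational(3267335633824141, 34734676110957945)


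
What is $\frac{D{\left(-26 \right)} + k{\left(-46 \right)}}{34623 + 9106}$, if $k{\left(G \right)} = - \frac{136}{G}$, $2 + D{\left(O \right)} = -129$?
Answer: $- \frac{2945}{1005767} \approx -0.0029281$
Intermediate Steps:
$D{\left(O \right)} = -131$ ($D{\left(O \right)} = -2 - 129 = -131$)
$\frac{D{\left(-26 \right)} + k{\left(-46 \right)}}{34623 + 9106} = \frac{-131 - \frac{136}{-46}}{34623 + 9106} = \frac{-131 - - \frac{68}{23}}{43729} = \left(-131 + \frac{68}{23}\right) \frac{1}{43729} = \left(- \frac{2945}{23}\right) \frac{1}{43729} = - \frac{2945}{1005767}$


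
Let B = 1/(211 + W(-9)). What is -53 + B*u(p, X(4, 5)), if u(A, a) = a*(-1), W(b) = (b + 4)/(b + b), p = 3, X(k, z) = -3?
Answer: -201505/3803 ≈ -52.986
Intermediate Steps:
W(b) = (4 + b)/(2*b) (W(b) = (4 + b)/((2*b)) = (4 + b)*(1/(2*b)) = (4 + b)/(2*b))
u(A, a) = -a
B = 18/3803 (B = 1/(211 + (½)*(4 - 9)/(-9)) = 1/(211 + (½)*(-⅑)*(-5)) = 1/(211 + 5/18) = 1/(3803/18) = 18/3803 ≈ 0.0047331)
-53 + B*u(p, X(4, 5)) = -53 + 18*(-1*(-3))/3803 = -53 + (18/3803)*3 = -53 + 54/3803 = -201505/3803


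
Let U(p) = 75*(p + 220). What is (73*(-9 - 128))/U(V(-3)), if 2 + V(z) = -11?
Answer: -10001/15525 ≈ -0.64419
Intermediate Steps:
V(z) = -13 (V(z) = -2 - 11 = -13)
U(p) = 16500 + 75*p (U(p) = 75*(220 + p) = 16500 + 75*p)
(73*(-9 - 128))/U(V(-3)) = (73*(-9 - 128))/(16500 + 75*(-13)) = (73*(-137))/(16500 - 975) = -10001/15525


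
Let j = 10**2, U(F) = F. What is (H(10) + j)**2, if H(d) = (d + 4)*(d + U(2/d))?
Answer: 1473796/25 ≈ 58952.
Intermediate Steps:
H(d) = (4 + d)*(d + 2/d) (H(d) = (d + 4)*(d + 2/d) = (4 + d)*(d + 2/d))
j = 100
(H(10) + j)**2 = ((2 + 10**2 + 4*10 + 8/10) + 100)**2 = ((2 + 100 + 40 + 8*(1/10)) + 100)**2 = ((2 + 100 + 40 + 4/5) + 100)**2 = (714/5 + 100)**2 = (1214/5)**2 = 1473796/25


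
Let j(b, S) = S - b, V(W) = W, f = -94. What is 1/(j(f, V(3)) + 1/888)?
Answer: 888/86137 ≈ 0.010309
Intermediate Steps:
1/(j(f, V(3)) + 1/888) = 1/((3 - 1*(-94)) + 1/888) = 1/((3 + 94) + 1/888) = 1/(97 + 1/888) = 1/(86137/888) = 888/86137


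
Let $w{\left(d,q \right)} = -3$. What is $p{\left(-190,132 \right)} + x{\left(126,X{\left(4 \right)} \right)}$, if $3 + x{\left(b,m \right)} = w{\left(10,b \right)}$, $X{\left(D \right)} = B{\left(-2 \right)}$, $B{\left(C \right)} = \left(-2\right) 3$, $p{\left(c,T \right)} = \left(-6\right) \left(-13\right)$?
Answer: $72$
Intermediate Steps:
$p{\left(c,T \right)} = 78$
$B{\left(C \right)} = -6$
$X{\left(D \right)} = -6$
$x{\left(b,m \right)} = -6$ ($x{\left(b,m \right)} = -3 - 3 = -6$)
$p{\left(-190,132 \right)} + x{\left(126,X{\left(4 \right)} \right)} = 78 - 6 = 72$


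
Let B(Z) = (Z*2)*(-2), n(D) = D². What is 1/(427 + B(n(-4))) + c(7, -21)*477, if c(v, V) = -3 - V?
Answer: 3116719/363 ≈ 8586.0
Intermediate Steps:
B(Z) = -4*Z (B(Z) = (2*Z)*(-2) = -4*Z)
1/(427 + B(n(-4))) + c(7, -21)*477 = 1/(427 - 4*(-4)²) + (-3 - 1*(-21))*477 = 1/(427 - 4*16) + (-3 + 21)*477 = 1/(427 - 64) + 18*477 = 1/363 + 8586 = 3116719/363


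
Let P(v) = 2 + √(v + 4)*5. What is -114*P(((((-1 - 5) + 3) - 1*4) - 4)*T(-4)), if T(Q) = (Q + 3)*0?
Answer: -1368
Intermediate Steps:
T(Q) = 0 (T(Q) = (3 + Q)*0 = 0)
P(v) = 2 + 5*√(4 + v) (P(v) = 2 + √(4 + v)*5 = 2 + 5*√(4 + v))
-114*P(((((-1 - 5) + 3) - 1*4) - 4)*T(-4)) = -114*(2 + 5*√(4 + ((((-1 - 5) + 3) - 1*4) - 4)*0)) = -114*(2 + 5*√(4 + (((-6 + 3) - 4) - 4)*0)) = -114*(2 + 5*√(4 + ((-3 - 4) - 4)*0)) = -114*(2 + 5*√(4 + (-7 - 4)*0)) = -114*(2 + 5*√(4 - 11*0)) = -114*(2 + 5*√(4 + 0)) = -114*(2 + 5*√4) = -114*(2 + 5*2) = -114*(2 + 10) = -114*12 = -1368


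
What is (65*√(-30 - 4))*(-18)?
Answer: -1170*I*√34 ≈ -6822.2*I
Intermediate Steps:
(65*√(-30 - 4))*(-18) = (65*√(-34))*(-18) = (65*(I*√34))*(-18) = (65*I*√34)*(-18) = -1170*I*√34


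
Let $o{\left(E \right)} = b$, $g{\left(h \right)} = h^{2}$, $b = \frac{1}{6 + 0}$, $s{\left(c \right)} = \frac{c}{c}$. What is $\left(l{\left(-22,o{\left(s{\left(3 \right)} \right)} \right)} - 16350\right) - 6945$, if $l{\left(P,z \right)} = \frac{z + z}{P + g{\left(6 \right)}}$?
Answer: $- \frac{978389}{42} \approx -23295.0$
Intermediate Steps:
$s{\left(c \right)} = 1$
$b = \frac{1}{6} \approx 0.16667$
$o{\left(E \right)} = \frac{1}{6}$
$l{\left(P,z \right)} = \frac{2 z}{36 + P}$ ($l{\left(P,z \right)} = \frac{z + z}{P + 6^{2}} = \frac{2 z}{P + 36} = \frac{2 z}{36 + P}$)
$\left(l{\left(-22,o{\left(s{\left(3 \right)} \right)} \right)} - 16350\right) - 6945 = \left(2 \cdot \frac{1}{6} \frac{1}{36 - 22} - 16350\right) - 6945 = \left(2 \cdot \frac{1}{6} \cdot \frac{1}{14} - 16350\right) - 6945 = \left(\frac{1}{42} - 16350\right) - 6945 = - \frac{686699}{42} - 6945 = - \frac{978389}{42}$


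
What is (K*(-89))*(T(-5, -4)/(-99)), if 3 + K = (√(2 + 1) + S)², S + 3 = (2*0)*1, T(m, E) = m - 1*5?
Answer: -890/11 + 1780*√3/33 ≈ 12.517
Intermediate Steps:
T(m, E) = -5 + m (T(m, E) = m - 5 = -5 + m)
S = -3 (S = -3 + (2*0)*1 = -3 + 0*1 = -3 + 0 = -3)
K = -3 + (-3 + √3)² (K = -3 + (√(2 + 1) - 3)² = -3 + (√3 - 3)² = -3 + (-3 + √3)² ≈ -1.3923)
(K*(-89))*(T(-5, -4)/(-99)) = ((9 - 6*√3)*(-89))*((-5 - 5)/(-99)) = (-801 + 534*√3)*(-10*(-1/99)) = (-801 + 534*√3)*(10/99) = -890/11 + 1780*√3/33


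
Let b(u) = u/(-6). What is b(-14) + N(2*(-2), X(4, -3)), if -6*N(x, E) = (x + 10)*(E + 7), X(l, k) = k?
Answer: -5/3 ≈ -1.6667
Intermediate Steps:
N(x, E) = -(7 + E)*(10 + x)/6 (N(x, E) = -(x + 10)*(E + 7)/6 = -(10 + x)*(7 + E)/6 = -(7 + E)*(10 + x)/6)
b(u) = -u/6 (b(u) = u*(-⅙) = -u/6)
b(-14) + N(2*(-2), X(4, -3)) = -⅙*(-14) + (-35/3 - 7*(-2)/3 - 5/3*(-3) - ⅙*(-3)*2*(-2)) = 7/3 + (-35/3 - 7/6*(-4) + 5 - ⅙*(-3)*(-4)) = 7/3 + (-35/3 + 14/3 + 5 - 2) = 7/3 - 4 = -5/3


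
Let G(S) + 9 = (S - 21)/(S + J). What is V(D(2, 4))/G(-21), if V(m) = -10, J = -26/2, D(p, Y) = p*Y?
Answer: 85/66 ≈ 1.2879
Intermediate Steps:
D(p, Y) = Y*p
J = -13 (J = -26*½ = -13)
G(S) = -9 + (-21 + S)/(-13 + S) (G(S) = -9 + (S - 21)/(S - 13) = -9 + (-21 + S)/(-13 + S))
V(D(2, 4))/G(-21) = -10*(-13 - 21)/(8*(12 - 1*(-21))) = -10*(-17/(4*(12 + 21))) = -10/(8*(-1/34)*33) = -10/(-132/17) = -10*(-17/132) = 85/66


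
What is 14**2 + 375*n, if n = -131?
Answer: -48929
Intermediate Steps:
14**2 + 375*n = 14**2 + 375*(-131) = 196 - 49125 = -48929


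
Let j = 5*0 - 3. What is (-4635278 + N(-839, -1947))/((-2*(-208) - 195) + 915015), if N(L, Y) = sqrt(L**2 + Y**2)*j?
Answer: -2317639/457618 - 3*sqrt(4494730)/915236 ≈ -5.0715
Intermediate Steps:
j = -3 (j = 0 - 3 = -3)
N(L, Y) = -3*sqrt(L**2 + Y**2) (N(L, Y) = sqrt(L**2 + Y**2)*(-3) = -3*sqrt(L**2 + Y**2))
(-4635278 + N(-839, -1947))/((-2*(-208) - 195) + 915015) = (-4635278 - 3*sqrt((-839)**2 + (-1947)**2))/((-2*(-208) - 195) + 915015) = (-4635278 - 3*sqrt(703921 + 3790809))/((416 - 195) + 915015) = (-4635278 - 3*sqrt(4494730))/(221 + 915015) = (-4635278 - 3*sqrt(4494730))/915236 = (-4635278 - 3*sqrt(4494730))*(1/915236) = -2317639/457618 - 3*sqrt(4494730)/915236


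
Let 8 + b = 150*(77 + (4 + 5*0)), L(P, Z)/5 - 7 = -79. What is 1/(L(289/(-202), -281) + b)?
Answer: 1/11782 ≈ 8.4875e-5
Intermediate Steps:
L(P, Z) = -360 (L(P, Z) = 35 + 5*(-79) = 35 - 395 = -360)
b = 12142 (b = -8 + 150*(77 + (4 + 5*0)) = -8 + 150*(77 + (4 + 0)) = -8 + 150*(77 + 4) = -8 + 150*81 = -8 + 12150 = 12142)
1/(L(289/(-202), -281) + b) = 1/(-360 + 12142) = 1/11782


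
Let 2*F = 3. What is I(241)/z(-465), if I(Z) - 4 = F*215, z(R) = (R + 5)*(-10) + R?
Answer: 653/8270 ≈ 0.078960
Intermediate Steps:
F = 3/2 (F = (½)*3 = 3/2 ≈ 1.5000)
z(R) = -50 - 9*R (z(R) = (5 + R)*(-10) + R = (-50 - 10*R) + R = -50 - 9*R)
I(Z) = 653/2 (I(Z) = 4 + (3/2)*215 = 4 + 645/2 = 653/2)
I(241)/z(-465) = 653/(2*(-50 - 9*(-465))) = 653/(2*(-50 + 4185)) = (653/2)/4135 = (653/2)*(1/4135) = 653/8270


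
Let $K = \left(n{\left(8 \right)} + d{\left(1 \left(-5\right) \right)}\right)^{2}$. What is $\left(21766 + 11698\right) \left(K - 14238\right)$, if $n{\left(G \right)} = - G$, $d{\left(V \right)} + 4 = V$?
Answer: $-466789336$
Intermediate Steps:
$d{\left(V \right)} = -4 + V$
$K = 289$ ($K = \left(\left(-1\right) 8 + \left(-4 + 1 \left(-5\right)\right)\right)^{2} = \left(-8 - 9\right)^{2} = \left(-17\right)^{2} = 289$)
$\left(21766 + 11698\right) \left(K - 14238\right) = \left(21766 + 11698\right) \left(289 - 14238\right) = 33464 \left(-13949\right) = -466789336$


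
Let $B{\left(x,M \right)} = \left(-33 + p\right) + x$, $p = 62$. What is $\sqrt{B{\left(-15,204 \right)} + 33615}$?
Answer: $\sqrt{33629} \approx 183.38$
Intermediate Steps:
$B{\left(x,M \right)} = 29 + x$ ($B{\left(x,M \right)} = \left(-33 + 62\right) + x = 29 + x$)
$\sqrt{B{\left(-15,204 \right)} + 33615} = \sqrt{\left(29 - 15\right) + 33615} = \sqrt{14 + 33615} = \sqrt{33629}$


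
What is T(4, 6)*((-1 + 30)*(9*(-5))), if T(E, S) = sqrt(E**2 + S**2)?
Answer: -2610*sqrt(13) ≈ -9410.5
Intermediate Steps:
T(4, 6)*((-1 + 30)*(9*(-5))) = sqrt(4**2 + 6**2)*((-1 + 30)*(9*(-5))) = sqrt(16 + 36)*(29*(-45)) = sqrt(52)*(-1305) = (2*sqrt(13))*(-1305) = -2610*sqrt(13)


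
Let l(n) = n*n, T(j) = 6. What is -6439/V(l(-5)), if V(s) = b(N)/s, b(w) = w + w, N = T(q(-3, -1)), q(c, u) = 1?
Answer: -160975/12 ≈ -13415.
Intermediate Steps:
N = 6
b(w) = 2*w
l(n) = n**2
V(s) = 12/s (V(s) = (2*6)/s = 12/s)
-6439/V(l(-5)) = -6439/(12/((-5)**2)) = -6439/(12/25) = -6439/(12*(1/25)) = -6439/12/25 = -6439*25/12 = -160975/12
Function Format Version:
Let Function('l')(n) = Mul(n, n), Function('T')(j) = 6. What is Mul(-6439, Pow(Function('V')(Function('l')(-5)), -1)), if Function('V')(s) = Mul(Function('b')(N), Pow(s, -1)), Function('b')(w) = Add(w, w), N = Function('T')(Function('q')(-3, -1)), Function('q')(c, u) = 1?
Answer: Rational(-160975, 12) ≈ -13415.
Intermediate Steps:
N = 6
Function('b')(w) = Mul(2, w)
Function('l')(n) = Pow(n, 2)
Function('V')(s) = Mul(12, Pow(s, -1)) (Function('V')(s) = Mul(Mul(2, 6), Pow(s, -1)) = Mul(12, Pow(s, -1)))
Mul(-6439, Pow(Function('V')(Function('l')(-5)), -1)) = Mul(-6439, Pow(Mul(12, Pow(Pow(-5, 2), -1)), -1)) = Mul(-6439, Pow(Mul(12, Pow(25, -1)), -1)) = Mul(-6439, Pow(Mul(12, Rational(1, 25)), -1)) = Mul(-6439, Pow(Rational(12, 25), -1)) = Mul(-6439, Rational(25, 12)) = Rational(-160975, 12)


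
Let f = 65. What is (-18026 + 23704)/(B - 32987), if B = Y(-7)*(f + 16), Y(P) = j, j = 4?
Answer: -5678/32663 ≈ -0.17384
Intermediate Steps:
Y(P) = 4
B = 324 (B = 4*(65 + 16) = 4*81 = 324)
(-18026 + 23704)/(B - 32987) = (-18026 + 23704)/(324 - 32987) = 5678/(-32663) = 5678*(-1/32663) = -5678/32663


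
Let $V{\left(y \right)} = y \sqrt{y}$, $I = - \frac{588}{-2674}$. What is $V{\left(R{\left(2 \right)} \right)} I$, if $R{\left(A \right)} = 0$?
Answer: $0$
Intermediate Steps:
$I = \frac{42}{191}$ ($I = \left(-588\right) \left(- \frac{1}{2674}\right) = \frac{42}{191} \approx 0.2199$)
$V{\left(y \right)} = y^{\frac{3}{2}}$
$V{\left(R{\left(2 \right)} \right)} I = 0^{\frac{3}{2}} \cdot \frac{42}{191} = 0 \cdot \frac{42}{191} = 0$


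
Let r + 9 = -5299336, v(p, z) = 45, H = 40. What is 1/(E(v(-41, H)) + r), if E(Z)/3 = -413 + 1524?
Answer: -1/5296012 ≈ -1.8882e-7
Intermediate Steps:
r = -5299345 (r = -9 - 5299336 = -5299345)
E(Z) = 3333 (E(Z) = 3*(-413 + 1524) = 3*1111 = 3333)
1/(E(v(-41, H)) + r) = 1/(3333 - 5299345) = 1/(-5296012) = -1/5296012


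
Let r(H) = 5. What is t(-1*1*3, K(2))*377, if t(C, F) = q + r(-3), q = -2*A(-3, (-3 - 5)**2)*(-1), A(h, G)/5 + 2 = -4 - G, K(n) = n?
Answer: -262015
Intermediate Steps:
A(h, G) = -30 - 5*G (A(h, G) = -10 + 5*(-4 - G) = -10 + (-20 - 5*G) = -30 - 5*G)
q = -700 (q = -2*(-30 - 5*(-3 - 5)**2)*(-1) = -2*(-30 - 5*(-8)**2)*(-1) = -2*(-30 - 5*64)*(-1) = -2*(-30 - 320)*(-1) = -2*(-350)*(-1) = 700*(-1) = -700)
t(C, F) = -695 (t(C, F) = -700 + 5 = -695)
t(-1*1*3, K(2))*377 = -695*377 = -262015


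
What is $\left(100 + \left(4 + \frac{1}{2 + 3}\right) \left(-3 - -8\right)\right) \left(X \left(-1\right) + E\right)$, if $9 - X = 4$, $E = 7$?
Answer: $242$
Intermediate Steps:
$X = 5$ ($X = 9 - 4 = 5$)
$\left(100 + \left(4 + \frac{1}{2 + 3}\right) \left(-3 - -8\right)\right) \left(X \left(-1\right) + E\right) = \left(100 + \left(4 + \frac{1}{2 + 3}\right) \left(-3 - -8\right)\right) \left(5 \left(-1\right) + 7\right) = \left(100 + \left(4 + \frac{1}{5}\right) \left(-3 + 8\right)\right) \left(-5 + 7\right) = \left(100 + \left(4 + \frac{1}{5}\right) 5\right) 2 = \left(100 + \frac{21}{5} \cdot 5\right) 2 = \left(100 + 21\right) 2 = 121 \cdot 2 = 242$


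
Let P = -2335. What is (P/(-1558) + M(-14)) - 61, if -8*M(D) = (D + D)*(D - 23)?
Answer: -147232/779 ≈ -189.00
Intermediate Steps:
M(D) = -D*(-23 + D)/4 (M(D) = -(D + D)*(D - 23)/8 = -2*D*(-23 + D)/8 = -D*(-23 + D)/4)
(P/(-1558) + M(-14)) - 61 = (-2335/(-1558) + (¼)*(-14)*(23 - 1*(-14))) - 61 = (-2335*(-1/1558) + (¼)*(-14)*(23 + 14)) - 61 = (2335/1558 + (¼)*(-14)*37) - 61 = (2335/1558 - 259/2) - 61 = -99713/779 - 61 = -147232/779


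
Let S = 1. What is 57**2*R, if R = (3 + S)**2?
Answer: 51984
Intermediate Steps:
R = 16 (R = (3 + 1)**2 = 4**2 = 16)
57**2*R = 57**2*16 = 3249*16 = 51984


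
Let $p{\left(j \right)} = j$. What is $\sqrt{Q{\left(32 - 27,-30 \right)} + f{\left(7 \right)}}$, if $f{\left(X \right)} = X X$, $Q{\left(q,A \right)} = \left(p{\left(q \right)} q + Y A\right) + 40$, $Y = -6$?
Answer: $7 \sqrt{6} \approx 17.146$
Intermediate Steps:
$Q{\left(q,A \right)} = 40 + q^{2} - 6 A$ ($Q{\left(q,A \right)} = \left(q q - 6 A\right) + 40 = \left(q^{2} - 6 A\right) + 40 = 40 + q^{2} - 6 A$)
$f{\left(X \right)} = X^{2}$
$\sqrt{Q{\left(32 - 27,-30 \right)} + f{\left(7 \right)}} = \sqrt{\left(40 + \left(32 - 27\right)^{2} - -180\right) + 7^{2}} = \sqrt{\left(40 + 5^{2} + 180\right) + 49} = \sqrt{\left(40 + 25 + 180\right) + 49} = \sqrt{245 + 49} = \sqrt{294} = 7 \sqrt{6}$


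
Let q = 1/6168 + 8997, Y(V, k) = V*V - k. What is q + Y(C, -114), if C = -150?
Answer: 194976649/6168 ≈ 31611.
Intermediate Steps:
Y(V, k) = V**2 - k
q = 55493497/6168 (q = 1/6168 + 8997 = 55493497/6168 ≈ 8997.0)
q + Y(C, -114) = 55493497/6168 + ((-150)**2 - 1*(-114)) = 55493497/6168 + (22500 + 114) = 55493497/6168 + 22614 = 194976649/6168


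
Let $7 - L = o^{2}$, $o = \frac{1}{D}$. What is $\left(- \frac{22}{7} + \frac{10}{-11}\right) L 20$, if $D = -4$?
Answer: $- \frac{43290}{77} \approx -562.21$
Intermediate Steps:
$o = - \frac{1}{4}$ ($o = \frac{1}{-4} = - \frac{1}{4} \approx -0.25$)
$L = \frac{111}{16}$ ($L = 7 - \left(- \frac{1}{4}\right)^{2} = 7 - \frac{1}{16} = \frac{111}{16} \approx 6.9375$)
$\left(- \frac{22}{7} + \frac{10}{-11}\right) L 20 = \left(- \frac{22}{7} + \frac{10}{-11}\right) \frac{111}{16} \cdot 20 = \left(\left(-22\right) \frac{1}{7} + 10 \left(- \frac{1}{11}\right)\right) \frac{111}{16} \cdot 20 = \left(- \frac{22}{7} - \frac{10}{11}\right) \frac{111}{16} \cdot 20 = \left(- \frac{312}{77}\right) \frac{111}{16} \cdot 20 = \left(- \frac{4329}{154}\right) 20 = - \frac{43290}{77}$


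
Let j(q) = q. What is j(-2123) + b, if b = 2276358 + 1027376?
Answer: 3301611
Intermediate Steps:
b = 3303734
j(-2123) + b = -2123 + 3303734 = 3301611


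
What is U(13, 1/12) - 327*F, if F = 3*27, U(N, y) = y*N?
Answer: -317831/12 ≈ -26486.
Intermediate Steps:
U(N, y) = N*y
F = 81
U(13, 1/12) - 327*F = 13/12 - 327*81 = 13*(1/12) - 26487 = 13/12 - 26487 = -317831/12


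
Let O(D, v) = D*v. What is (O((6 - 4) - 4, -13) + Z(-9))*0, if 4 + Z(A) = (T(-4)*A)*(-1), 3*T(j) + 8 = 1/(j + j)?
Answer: 0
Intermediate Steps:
T(j) = -8/3 + 1/(6*j) (T(j) = -8/3 + 1/(3*(j + j)) = -8/3 + 1/(3*((2*j))) = -8/3 + (1/(2*j))/3 = -8/3 + 1/(6*j))
Z(A) = -4 + 65*A/24 (Z(A) = -4 + (((1/6)*(1 - 16*(-4))/(-4))*A)*(-1) = -4 + (((1/6)*(-1/4)*(1 + 64))*A)*(-1) = -4 + (((1/6)*(-1/4)*65)*A)*(-1) = -4 - 65*A/24*(-1) = -4 + 65*A/24)
(O((6 - 4) - 4, -13) + Z(-9))*0 = (((6 - 4) - 4)*(-13) + (-4 + (65/24)*(-9)))*0 = ((2 - 4)*(-13) + (-4 - 195/8))*0 = (-2*(-13) - 227/8)*0 = (26 - 227/8)*0 = -19/8*0 = 0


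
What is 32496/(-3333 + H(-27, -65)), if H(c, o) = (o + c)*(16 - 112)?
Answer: 10832/1833 ≈ 5.9094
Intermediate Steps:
H(c, o) = -96*c - 96*o (H(c, o) = (c + o)*(-96) = -96*c - 96*o)
32496/(-3333 + H(-27, -65)) = 32496/(-3333 + (-96*(-27) - 96*(-65))) = 32496/(-3333 + (2592 + 6240)) = 32496/(-3333 + 8832) = 32496/5499 = 32496*(1/5499) = 10832/1833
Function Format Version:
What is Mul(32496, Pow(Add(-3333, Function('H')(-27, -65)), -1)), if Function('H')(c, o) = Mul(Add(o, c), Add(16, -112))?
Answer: Rational(10832, 1833) ≈ 5.9094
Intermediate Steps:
Function('H')(c, o) = Add(Mul(-96, c), Mul(-96, o)) (Function('H')(c, o) = Mul(Add(c, o), -96) = Add(Mul(-96, c), Mul(-96, o)))
Mul(32496, Pow(Add(-3333, Function('H')(-27, -65)), -1)) = Mul(32496, Pow(Add(-3333, Add(Mul(-96, -27), Mul(-96, -65))), -1)) = Mul(32496, Pow(Add(-3333, Add(2592, 6240)), -1)) = Mul(32496, Pow(Add(-3333, 8832), -1)) = Mul(32496, Pow(5499, -1)) = Mul(32496, Rational(1, 5499)) = Rational(10832, 1833)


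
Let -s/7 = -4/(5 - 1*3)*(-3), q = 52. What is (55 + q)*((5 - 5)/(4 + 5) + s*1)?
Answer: -4494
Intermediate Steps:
s = -42 (s = -7*(-4/(5 - 1*3))*(-3) = -7*(-4/(5 - 3))*(-3) = -7*(-4/2)*(-3) = -7*(-4*½)*(-3) = -(-14)*(-3) = -7*6 = -42)
(55 + q)*((5 - 5)/(4 + 5) + s*1) = (55 + 52)*((5 - 5)/(4 + 5) - 42*1) = 107*(0/9 - 42) = 107*(0*(⅑) - 42) = 107*(0 - 42) = 107*(-42) = -4494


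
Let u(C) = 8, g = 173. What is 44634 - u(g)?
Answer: 44626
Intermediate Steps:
44634 - u(g) = 44634 - 1*8 = 44634 - 8 = 44626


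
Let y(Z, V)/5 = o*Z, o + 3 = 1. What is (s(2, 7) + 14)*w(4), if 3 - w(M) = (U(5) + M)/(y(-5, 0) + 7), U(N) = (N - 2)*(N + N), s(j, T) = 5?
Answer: 137/3 ≈ 45.667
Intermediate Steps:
o = -2 (o = -3 + 1 = -2)
y(Z, V) = -10*Z (y(Z, V) = 5*(-2*Z) = -10*Z)
U(N) = 2*N*(-2 + N) (U(N) = (-2 + N)*(2*N) = 2*N*(-2 + N))
w(M) = 47/19 - M/57 (w(M) = 3 - (2*5*(-2 + 5) + M)/(-10*(-5) + 7) = 3 - (2*5*3 + M)/(50 + 7) = 3 - (30 + M)/57 = 3 - (10/19 + M/57) = 3 + (-10/19 - M/57) = 47/19 - M/57)
(s(2, 7) + 14)*w(4) = (5 + 14)*(47/19 - 1/57*4) = 19*(47/19 - 4/57) = 19*(137/57) = 137/3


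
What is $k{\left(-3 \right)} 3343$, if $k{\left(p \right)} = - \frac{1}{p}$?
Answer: $\frac{3343}{3} \approx 1114.3$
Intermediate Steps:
$k{\left(-3 \right)} 3343 = - \frac{1}{-3} \cdot 3343 = \left(-1\right) \left(- \frac{1}{3}\right) 3343 = \frac{1}{3} \cdot 3343 = \frac{3343}{3}$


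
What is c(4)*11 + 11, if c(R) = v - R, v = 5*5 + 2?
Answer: 264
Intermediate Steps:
v = 27 (v = 25 + 2 = 27)
c(R) = 27 - R
c(4)*11 + 11 = (27 - 1*4)*11 + 11 = (27 - 4)*11 + 11 = 23*11 + 11 = 253 + 11 = 264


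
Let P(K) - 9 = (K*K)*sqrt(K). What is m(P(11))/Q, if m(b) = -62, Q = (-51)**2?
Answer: -62/2601 ≈ -0.023837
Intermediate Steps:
Q = 2601
P(K) = 9 + K**(5/2) (P(K) = 9 + (K*K)*sqrt(K) = 9 + K**2*sqrt(K) = 9 + K**(5/2))
m(P(11))/Q = -62/2601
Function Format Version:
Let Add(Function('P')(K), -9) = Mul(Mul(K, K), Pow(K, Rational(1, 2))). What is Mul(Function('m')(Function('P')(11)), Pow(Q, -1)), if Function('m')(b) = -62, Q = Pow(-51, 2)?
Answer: Rational(-62, 2601) ≈ -0.023837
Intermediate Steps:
Q = 2601
Function('P')(K) = Add(9, Pow(K, Rational(5, 2))) (Function('P')(K) = Add(9, Mul(Mul(K, K), Pow(K, Rational(1, 2)))) = Add(9, Mul(Pow(K, 2), Pow(K, Rational(1, 2)))) = Add(9, Pow(K, Rational(5, 2))))
Mul(Function('m')(Function('P')(11)), Pow(Q, -1)) = Mul(-62, Pow(2601, -1)) = Mul(-62, Rational(1, 2601)) = Rational(-62, 2601)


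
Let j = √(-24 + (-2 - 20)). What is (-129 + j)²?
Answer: (129 - I*√46)² ≈ 16595.0 - 1749.8*I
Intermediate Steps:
j = I*√46 (j = √(-24 - 22) = √(-46) = I*√46 ≈ 6.7823*I)
(-129 + j)² = (-129 + I*√46)²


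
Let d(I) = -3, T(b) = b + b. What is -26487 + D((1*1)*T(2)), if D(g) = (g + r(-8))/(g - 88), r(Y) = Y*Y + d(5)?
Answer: -2224973/84 ≈ -26488.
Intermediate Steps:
T(b) = 2*b
r(Y) = -3 + Y**2 (r(Y) = Y*Y - 3 = Y**2 - 3 = -3 + Y**2)
D(g) = (61 + g)/(-88 + g) (D(g) = (g + (-3 + (-8)**2))/(g - 88) = (g + (-3 + 64))/(-88 + g) = (g + 61)/(-88 + g) = (61 + g)/(-88 + g))
-26487 + D((1*1)*T(2)) = -26487 + (61 + (1*1)*(2*2))/(-88 + (1*1)*(2*2)) = -26487 + (61 + 1*4)/(-88 + 1*4) = -26487 + (61 + 4)/(-88 + 4) = -26487 + 65/(-84) = -26487 - 1/84*65 = -26487 - 65/84 = -2224973/84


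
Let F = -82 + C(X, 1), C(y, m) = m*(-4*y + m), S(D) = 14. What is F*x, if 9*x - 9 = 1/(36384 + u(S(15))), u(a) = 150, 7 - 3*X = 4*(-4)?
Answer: -110150345/986418 ≈ -111.67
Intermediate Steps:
X = 23/3 (X = 7/3 - 4*(-4)/3 = 7/3 - 1/3*(-16) = 7/3 + 16/3 = 23/3 ≈ 7.6667)
C(y, m) = m*(m - 4*y)
F = -335/3 (F = -82 + 1*(1 - 4*23/3) = -82 + 1*(1 - 92/3) = -82 + 1*(-89/3) = -82 - 89/3 = -335/3 ≈ -111.67)
x = 328807/328806 (x = 1 + 1/(9*(36384 + 150)) = 1 + (1/9)/36534 = 1 + (1/9)*(1/36534) = 1 + 1/328806 = 328807/328806 ≈ 1.0000)
F*x = -335/3*328807/328806 = -110150345/986418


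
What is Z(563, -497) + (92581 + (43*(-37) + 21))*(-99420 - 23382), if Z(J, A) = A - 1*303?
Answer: -11176333622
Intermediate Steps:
Z(J, A) = -303 + A (Z(J, A) = A - 303 = -303 + A)
Z(563, -497) + (92581 + (43*(-37) + 21))*(-99420 - 23382) = (-303 - 497) + (92581 + (43*(-37) + 21))*(-99420 - 23382) = -800 + (92581 + (-1591 + 21))*(-122802) = -800 + (92581 - 1570)*(-122802) = -800 + 91011*(-122802) = -800 - 11176332822 = -11176333622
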